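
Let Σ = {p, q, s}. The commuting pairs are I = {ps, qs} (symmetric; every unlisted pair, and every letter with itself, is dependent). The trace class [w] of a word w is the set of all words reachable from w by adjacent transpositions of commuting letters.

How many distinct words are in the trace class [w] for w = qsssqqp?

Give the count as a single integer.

35

piece 0:q — minimal
piece 1:s — minimal
piece 2:s rests on {1:s}
piece 3:s rests on {2:s}
piece 4:q rests on {0:q}
piece 5:q rests on {4:q}
piece 6:p rests on {5:q}
minimal pieces: {0:q, 1:s}
ways to finish when only these pieces remain (= sum over removing one remaining piece with nothing left below it):
  1 left: {3}→1  {6}→1
  2 left: {2,3}→1  {3,6}→2  {5,6}→1
  3 left: {1,2,3}→1  {2,3,6}→3  {3,5,6}→3  {4,5,6}→1
  4 left: {0,4,5,6}→1  {1,2,3,6}→4  {2,3,5,6}→6  {3,4,5,6}→4
  5 left: {0,3,4,5,6}→5  {1,2,3,5,6}→10  {2,3,4,5,6}→10
  placing 0:q first → 20 extensions
  placing 1:s first → 15 extensions
total linear extensions = 35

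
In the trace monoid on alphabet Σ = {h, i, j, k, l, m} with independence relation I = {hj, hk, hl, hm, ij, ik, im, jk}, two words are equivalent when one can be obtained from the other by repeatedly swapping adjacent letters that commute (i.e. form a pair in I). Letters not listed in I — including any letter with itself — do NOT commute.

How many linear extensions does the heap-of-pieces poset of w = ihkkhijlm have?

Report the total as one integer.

105

0(i) covers ∅
1(h) covers 0:i
2(k) covers ∅
3(k) covers 2:k
4(h) covers 1:h
5(i) covers 4:h
6(j) covers ∅
7(l) covers 3:k, 5:i, 6:j
8(m) covers 7:l
floor of heap: 0:i, 2:k, 6:j
completions by unplaced set U, small U first (add the entries for U minus each lowest piece of U):
  |U|=1: {8}:1
  |U|=2: {7,8}:1
  |U|=3: {3,7,8}:1  {5,7,8}:1  {6,7,8}:1
  |U|=4: {2,3,7,8}:1  {3,5,7,8}:2  {3,6,7,8}:2  {4,5,7,8}:1  {5,6,7,8}:2
  |U|=5: {1,4,5,7,8}:1  {2,3,5,7,8}:3  {2,3,6,7,8}:3  {3,4,5,7,8}:3  {3,5,6,7,8}:6  {4,5,6,7,8}:3
  |U|=6: {0,1,4,5,7,8}:1  {1,3,4,5,7,8}:4  {1,4,5,6,7,8}:4  {2,3,4,5,7,8}:6  {2,3,5,6,7,8}:12  {3,4,5,6,7,8}:12
  |U|=7: {0,1,3,4,5,7,8}:5  {0,1,4,5,6,7,8}:5  {1,2,3,4,5,7,8}:10  {1,3,4,5,6,7,8}:20  {2,3,4,5,6,7,8}:30
  start at 0(i): 60
  start at 2(k): 30
  start at 6(j): 15
sum over floor = 105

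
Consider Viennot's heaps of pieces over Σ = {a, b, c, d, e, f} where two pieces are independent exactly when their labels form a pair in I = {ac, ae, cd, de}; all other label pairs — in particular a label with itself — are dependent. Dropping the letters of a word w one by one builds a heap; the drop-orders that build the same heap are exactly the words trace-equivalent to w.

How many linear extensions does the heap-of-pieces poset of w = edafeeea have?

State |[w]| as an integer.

12

drop 0:e onto floor
drop 1:d onto floor
drop 2:a onto {1:d}
drop 3:f onto {0:e, 2:a}
drop 4:e onto {3:f}
drop 5:e onto {4:e}
drop 6:e onto {5:e}
drop 7:a onto {3:f}
ground layer = {0:e, 1:d}
drop-orders for the pieces not yet dropped (sum over which currently-grounded one goes next):
  1 to go: {6} 1  {7} 1
  2 to go: {5,6} 1  {6,7} 2
  3 to go: {4,5,6} 1  {5,6,7} 3
  4 to go: {4,5,6,7} 4
  5 to go: {3,4,5,6,7} 4
  6 to go: {0,3,4,5,6,7} 4  {2,3,4,5,6,7} 4
  if 0:e drops first: 4 orders
  if 1:d drops first: 8 orders
heap linearizations: 12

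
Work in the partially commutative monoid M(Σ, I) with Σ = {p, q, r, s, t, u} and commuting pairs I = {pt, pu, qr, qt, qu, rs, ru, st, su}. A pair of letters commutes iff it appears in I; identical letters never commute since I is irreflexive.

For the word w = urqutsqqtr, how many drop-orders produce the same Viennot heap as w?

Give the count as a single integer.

piece 0:u — minimal
piece 1:r — minimal
piece 2:q — minimal
piece 3:u rests on {0:u}
piece 4:t rests on {1:r, 3:u}
piece 5:s rests on {2:q}
piece 6:q rests on {5:s}
piece 7:q rests on {6:q}
piece 8:t rests on {4:t}
piece 9:r rests on {8:t}
minimal pieces: {0:u, 1:r, 2:q}
ways to finish when only these pieces remain (= sum over removing one remaining piece with nothing left below it):
  1 left: {7}→1  {9}→1
  2 left: {6,7}→1  {7,9}→2  {8,9}→1
  3 left: {4,8,9}→1  {5,6,7}→1  {6,7,9}→3  {7,8,9}→3
  4 left: {1,4,8,9}→1  {2,5,6,7}→1  {3,4,8,9}→1  {4,7,8,9}→4  {5,6,7,9}→4  {6,7,8,9}→6
  5 left: {0,3,4,8,9}→1  {1,3,4,8,9}→2  {1,4,7,8,9}→5  {2,5,6,7,9}→5  {3,4,7,8,9}→5  {4,6,7,8,9}→10  {5,6,7,8,9}→10
  6 left: {0,1,3,4,8,9}→3  {0,3,4,7,8,9}→6  {1,3,4,7,8,9}→12  {1,4,6,7,8,9}→15  {2,5,6,7,8,9}→15  {3,4,6,7,8,9}→15  {4,5,6,7,8,9}→20
  7 left: {0,1,3,4,7,8,9}→21  {0,3,4,6,7,8,9}→21  {1,3,4,6,7,8,9}→42  {1,4,5,6,7,8,9}→35  {2,4,5,6,7,8,9}→35  {3,4,5,6,7,8,9}→35
  8 left: {0,1,3,4,6,7,8,9}→84  {0,3,4,5,6,7,8,9}→56  {1,2,4,5,6,7,8,9}→70  {1,3,4,5,6,7,8,9}→112  {2,3,4,5,6,7,8,9}→70
  placing 0:u first → 252 extensions
  placing 1:r first → 126 extensions
  placing 2:q first → 252 extensions
total linear extensions = 630

630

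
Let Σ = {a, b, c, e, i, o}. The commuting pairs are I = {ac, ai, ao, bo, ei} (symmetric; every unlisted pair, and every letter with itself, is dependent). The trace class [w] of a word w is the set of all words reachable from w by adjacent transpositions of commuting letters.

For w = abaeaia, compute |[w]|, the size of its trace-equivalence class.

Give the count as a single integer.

0(a) covers ∅
1(b) covers 0:a
2(a) covers 1:b
3(e) covers 2:a
4(a) covers 3:e
5(i) covers 1:b
6(a) covers 4:a
floor of heap: 0:a
completions by unplaced set U, small U first (add the entries for U minus each lowest piece of U):
  |U|=1: {5}:1  {6}:1
  |U|=2: {4,6}:1  {5,6}:2
  |U|=3: {3,4,6}:1  {4,5,6}:3
  |U|=4: {2,3,4,6}:1  {3,4,5,6}:4
  |U|=5: {2,3,4,5,6}:5
  start at 0(a): 5

5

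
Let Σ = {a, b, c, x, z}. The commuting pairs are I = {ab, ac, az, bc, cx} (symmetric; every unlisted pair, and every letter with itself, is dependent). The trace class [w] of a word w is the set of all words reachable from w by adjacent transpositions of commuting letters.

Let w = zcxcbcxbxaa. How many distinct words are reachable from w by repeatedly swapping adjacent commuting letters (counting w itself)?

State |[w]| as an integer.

piece 0:z — minimal
piece 1:c rests on {0:z}
piece 2:x rests on {0:z}
piece 3:c rests on {1:c}
piece 4:b rests on {2:x}
piece 5:c rests on {3:c}
piece 6:x rests on {4:b}
piece 7:b rests on {6:x}
piece 8:x rests on {7:b}
piece 9:a rests on {8:x}
piece 10:a rests on {9:a}
minimal pieces: {0:z}
ways to finish when only these pieces remain (= sum over removing one remaining piece with nothing left below it):
  1 left: {5}→1  {10}→1
  2 left: {3,5}→1  {5,10}→2  {9,10}→1
  3 left: {1,3,5}→1  {3,5,10}→3  {5,9,10}→3  {8,9,10}→1
  4 left: {1,3,5,10}→4  {3,5,9,10}→6  {5,8,9,10}→4  {7,8,9,10}→1
  5 left: {1,3,5,9,10}→10  {3,5,8,9,10}→10  {5,7,8,9,10}→5  {6,7,8,9,10}→1
  6 left: {1,3,5,8,9,10}→20  {3,5,7,8,9,10}→15  {4,6,7,8,9,10}→1  {5,6,7,8,9,10}→6
  7 left: {1,3,5,7,8,9,10}→35  {2,4,6,7,8,9,10}→1  {3,5,6,7,8,9,10}→21  {4,5,6,7,8,9,10}→7
  8 left: {1,3,5,6,7,8,9,10}→56  {2,4,5,6,7,8,9,10}→8  {3,4,5,6,7,8,9,10}→28
  9 left: {1,3,4,5,6,7,8,9,10}→84  {2,3,4,5,6,7,8,9,10}→36
  placing 0:z first → 120 extensions

120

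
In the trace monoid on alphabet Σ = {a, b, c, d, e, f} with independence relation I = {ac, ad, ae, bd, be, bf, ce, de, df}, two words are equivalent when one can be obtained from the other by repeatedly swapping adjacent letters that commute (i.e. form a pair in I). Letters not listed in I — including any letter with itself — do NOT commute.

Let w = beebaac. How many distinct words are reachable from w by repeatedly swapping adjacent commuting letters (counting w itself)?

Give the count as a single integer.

63

drop 0:b onto floor
drop 1:e onto floor
drop 2:e onto {1:e}
drop 3:b onto {0:b}
drop 4:a onto {3:b}
drop 5:a onto {4:a}
drop 6:c onto {3:b}
ground layer = {0:b, 1:e}
drop-orders for the pieces not yet dropped (sum over which currently-grounded one goes next):
  1 to go: {2} 1  {5} 1  {6} 1
  2 to go: {1,2} 1  {2,5} 2  {2,6} 2  {4,5} 1  {5,6} 2
  3 to go: {1,2,5} 3  {1,2,6} 3  {2,4,5} 3  {2,5,6} 6  {4,5,6} 3
  4 to go: {1,2,4,5} 6  {1,2,5,6} 12  {2,4,5,6} 12  {3,4,5,6} 3
  5 to go: {0,3,4,5,6} 3  {1,2,4,5,6} 30  {2,3,4,5,6} 15
  if 0:b drops first: 45 orders
  if 1:e drops first: 18 orders
heap linearizations: 63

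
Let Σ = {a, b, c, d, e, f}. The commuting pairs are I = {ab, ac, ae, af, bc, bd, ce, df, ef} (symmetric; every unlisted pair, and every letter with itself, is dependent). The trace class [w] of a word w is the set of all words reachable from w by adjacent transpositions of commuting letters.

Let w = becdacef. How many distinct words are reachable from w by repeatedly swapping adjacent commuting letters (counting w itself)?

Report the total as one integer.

36

piece 0:b — minimal
piece 1:e rests on {0:b}
piece 2:c — minimal
piece 3:d rests on {1:e, 2:c}
piece 4:a rests on {3:d}
piece 5:c rests on {3:d}
piece 6:e rests on {3:d}
piece 7:f rests on {5:c}
minimal pieces: {0:b, 2:c}
ways to finish when only these pieces remain (= sum over removing one remaining piece with nothing left below it):
  1 left: {4}→1  {6}→1  {7}→1
  2 left: {4,6}→2  {4,7}→2  {5,7}→1  {6,7}→2
  3 left: {4,5,7}→3  {4,6,7}→6  {5,6,7}→3
  4 left: {4,5,6,7}→12
  5 left: {3,4,5,6,7}→12
  6 left: {1,3,4,5,6,7}→12  {2,3,4,5,6,7}→12
  placing 0:b first → 24 extensions
  placing 2:c first → 12 extensions
total linear extensions = 36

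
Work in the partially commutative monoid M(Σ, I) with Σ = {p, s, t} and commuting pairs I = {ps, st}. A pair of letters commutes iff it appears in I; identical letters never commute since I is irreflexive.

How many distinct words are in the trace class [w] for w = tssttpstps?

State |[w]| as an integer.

piece 0:t — minimal
piece 1:s — minimal
piece 2:s rests on {1:s}
piece 3:t rests on {0:t}
piece 4:t rests on {3:t}
piece 5:p rests on {4:t}
piece 6:s rests on {2:s}
piece 7:t rests on {5:p}
piece 8:p rests on {7:t}
piece 9:s rests on {6:s}
minimal pieces: {0:t, 1:s}
ways to finish when only these pieces remain (= sum over removing one remaining piece with nothing left below it):
  1 left: {8}→1  {9}→1
  2 left: {6,9}→1  {7,8}→1  {8,9}→2
  3 left: {2,6,9}→1  {5,7,8}→1  {6,8,9}→3  {7,8,9}→3
  4 left: {1,2,6,9}→1  {2,6,8,9}→4  {4,5,7,8}→1  {5,7,8,9}→4  {6,7,8,9}→6
  5 left: {1,2,6,8,9}→5  {2,6,7,8,9}→10  {3,4,5,7,8}→1  {4,5,7,8,9}→5  {5,6,7,8,9}→10
  6 left: {0,3,4,5,7,8}→1  {1,2,6,7,8,9}→15  {2,5,6,7,8,9}→20  {3,4,5,7,8,9}→6  {4,5,6,7,8,9}→15
  7 left: {0,3,4,5,7,8,9}→7  {1,2,5,6,7,8,9}→35  {2,4,5,6,7,8,9}→35  {3,4,5,6,7,8,9}→21
  8 left: {0,3,4,5,6,7,8,9}→28  {1,2,4,5,6,7,8,9}→70  {2,3,4,5,6,7,8,9}→56
  placing 0:t first → 126 extensions
  placing 1:s first → 84 extensions
total linear extensions = 210

210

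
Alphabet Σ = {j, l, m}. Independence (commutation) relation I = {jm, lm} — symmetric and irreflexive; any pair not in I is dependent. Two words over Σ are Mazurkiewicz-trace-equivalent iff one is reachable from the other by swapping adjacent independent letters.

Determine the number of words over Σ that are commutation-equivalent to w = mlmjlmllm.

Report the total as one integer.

126

#0=m has no predecessor
#1=l has no predecessor
#2=m depends on [0:m]
#3=j depends on [1:l]
#4=l depends on [3:j]
#5=m depends on [2:m]
#6=l depends on [4:l]
#7=l depends on [6:l]
#8=m depends on [5:m]
sources: [0:m, 1:l]
N(rest) = Σ N(rest − s) over sources s of rest; N(one piece) = 1:
  size 1 → [7]=1  [8]=1
  size 2 → [5,8]=1  [6,7]=1  [7,8]=2
  size 3 → [2,5,8]=1  [4,6,7]=1  [5,7,8]=3  [6,7,8]=3
  size 4 → [0,2,5,8]=1  [2,5,7,8]=4  [3,4,6,7]=1  [4,6,7,8]=4  [5,6,7,8]=6
  size 5 → [0,2,5,7,8]=5  [1,3,4,6,7]=1  [2,5,6,7,8]=10  [3,4,6,7,8]=5  [4,5,6,7,8]=10
  size 6 → [0,2,5,6,7,8]=15  [1,3,4,6,7,8]=6  [2,4,5,6,7,8]=20  [3,4,5,6,7,8]=15
  size 7 → [0,2,4,5,6,7,8]=35  [1,3,4,5,6,7,8]=21  [2,3,4,5,6,7,8]=35
  first=0(m) contributes 56
  first=1(l) contributes 70
|[w]| = 126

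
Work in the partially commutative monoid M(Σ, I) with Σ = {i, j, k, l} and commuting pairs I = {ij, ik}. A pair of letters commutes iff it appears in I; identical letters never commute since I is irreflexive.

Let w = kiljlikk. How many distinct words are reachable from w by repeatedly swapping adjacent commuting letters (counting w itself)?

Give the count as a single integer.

6

piece 0:k — minimal
piece 1:i — minimal
piece 2:l rests on {0:k, 1:i}
piece 3:j rests on {2:l}
piece 4:l rests on {3:j}
piece 5:i rests on {4:l}
piece 6:k rests on {4:l}
piece 7:k rests on {6:k}
minimal pieces: {0:k, 1:i}
ways to finish when only these pieces remain (= sum over removing one remaining piece with nothing left below it):
  1 left: {5}→1  {7}→1
  2 left: {5,7}→2  {6,7}→1
  3 left: {5,6,7}→3
  4 left: {4,5,6,7}→3
  5 left: {3,4,5,6,7}→3
  6 left: {2,3,4,5,6,7}→3
  placing 0:k first → 3 extensions
  placing 1:i first → 3 extensions
total linear extensions = 6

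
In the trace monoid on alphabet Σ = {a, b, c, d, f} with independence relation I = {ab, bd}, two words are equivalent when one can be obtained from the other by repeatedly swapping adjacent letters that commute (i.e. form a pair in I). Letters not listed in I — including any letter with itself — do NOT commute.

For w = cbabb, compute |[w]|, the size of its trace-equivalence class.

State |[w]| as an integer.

#0=c has no predecessor
#1=b depends on [0:c]
#2=a depends on [0:c]
#3=b depends on [1:b]
#4=b depends on [3:b]
sources: [0:c]
N(rest) = Σ N(rest − s) over sources s of rest; N(one piece) = 1:
  size 1 → [2]=1  [4]=1
  size 2 → [2,4]=2  [3,4]=1
  size 3 → [1,3,4]=1  [2,3,4]=3
  first=0(c) contributes 4

4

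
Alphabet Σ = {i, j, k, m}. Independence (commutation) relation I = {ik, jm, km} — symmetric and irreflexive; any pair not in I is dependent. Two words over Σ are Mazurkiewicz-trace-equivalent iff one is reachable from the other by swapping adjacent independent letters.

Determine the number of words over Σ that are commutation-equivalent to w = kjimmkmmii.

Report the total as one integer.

8

#0=k has no predecessor
#1=j depends on [0:k]
#2=i depends on [1:j]
#3=m depends on [2:i]
#4=m depends on [3:m]
#5=k depends on [1:j]
#6=m depends on [4:m]
#7=m depends on [6:m]
#8=i depends on [7:m]
#9=i depends on [8:i]
sources: [0:k]
N(rest) = Σ N(rest − s) over sources s of rest; N(one piece) = 1:
  size 1 → [5]=1  [9]=1
  size 2 → [5,9]=2  [8,9]=1
  size 3 → [5,8,9]=3  [7,8,9]=1
  size 4 → [5,7,8,9]=4  [6,7,8,9]=1
  size 5 → [4,6,7,8,9]=1  [5,6,7,8,9]=5
  size 6 → [3,4,6,7,8,9]=1  [4,5,6,7,8,9]=6
  size 7 → [2,3,4,6,7,8,9]=1  [3,4,5,6,7,8,9]=7
  size 8 → [2,3,4,5,6,7,8,9]=8
  first=0(k) contributes 8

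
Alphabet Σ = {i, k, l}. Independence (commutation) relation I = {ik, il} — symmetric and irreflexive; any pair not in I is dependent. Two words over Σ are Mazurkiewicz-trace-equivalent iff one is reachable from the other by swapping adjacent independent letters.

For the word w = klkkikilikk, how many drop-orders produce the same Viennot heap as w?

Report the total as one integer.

drop 0:k onto floor
drop 1:l onto {0:k}
drop 2:k onto {1:l}
drop 3:k onto {2:k}
drop 4:i onto floor
drop 5:k onto {3:k}
drop 6:i onto {4:i}
drop 7:l onto {5:k}
drop 8:i onto {6:i}
drop 9:k onto {7:l}
drop 10:k onto {9:k}
ground layer = {0:k, 4:i}
drop-orders for the pieces not yet dropped (sum over which currently-grounded one goes next):
  1 to go: {8} 1  {10} 1
  2 to go: {6,8} 1  {8,10} 2  {9,10} 1
  3 to go: {4,6,8} 1  {6,8,10} 3  {7,9,10} 1  {8,9,10} 3
  4 to go: {4,6,8,10} 4  {5,7,9,10} 1  {6,8,9,10} 6  {7,8,9,10} 4
  5 to go: {3,5,7,9,10} 1  {4,6,8,9,10} 10  {5,7,8,9,10} 5  {6,7,8,9,10} 10
  6 to go: {2,3,5,7,9,10} 1  {3,5,7,8,9,10} 6  {4,6,7,8,9,10} 20  {5,6,7,8,9,10} 15
  7 to go: {1,2,3,5,7,9,10} 1  {2,3,5,7,8,9,10} 7  {3,5,6,7,8,9,10} 21  {4,5,6,7,8,9,10} 35
  8 to go: {0,1,2,3,5,7,9,10} 1  {1,2,3,5,7,8,9,10} 8  {2,3,5,6,7,8,9,10} 28  {3,4,5,6,7,8,9,10} 56
  9 to go: {0,1,2,3,5,7,8,9,10} 9  {1,2,3,5,6,7,8,9,10} 36  {2,3,4,5,6,7,8,9,10} 84
  if 0:k drops first: 120 orders
  if 4:i drops first: 45 orders
heap linearizations: 165

165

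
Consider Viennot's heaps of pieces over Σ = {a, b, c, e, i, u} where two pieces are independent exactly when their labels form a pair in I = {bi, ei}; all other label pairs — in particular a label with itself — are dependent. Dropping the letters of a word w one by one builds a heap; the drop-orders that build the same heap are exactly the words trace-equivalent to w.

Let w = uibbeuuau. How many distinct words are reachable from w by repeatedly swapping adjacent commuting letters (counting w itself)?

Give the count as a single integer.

4

piece 0:u — minimal
piece 1:i rests on {0:u}
piece 2:b rests on {0:u}
piece 3:b rests on {2:b}
piece 4:e rests on {3:b}
piece 5:u rests on {1:i, 4:e}
piece 6:u rests on {5:u}
piece 7:a rests on {6:u}
piece 8:u rests on {7:a}
minimal pieces: {0:u}
ways to finish when only these pieces remain (= sum over removing one remaining piece with nothing left below it):
  1 left: {8}→1
  2 left: {7,8}→1
  3 left: {6,7,8}→1
  4 left: {5,6,7,8}→1
  5 left: {1,5,6,7,8}→1  {4,5,6,7,8}→1
  6 left: {1,4,5,6,7,8}→2  {3,4,5,6,7,8}→1
  7 left: {1,3,4,5,6,7,8}→3  {2,3,4,5,6,7,8}→1
  placing 0:u first → 4 extensions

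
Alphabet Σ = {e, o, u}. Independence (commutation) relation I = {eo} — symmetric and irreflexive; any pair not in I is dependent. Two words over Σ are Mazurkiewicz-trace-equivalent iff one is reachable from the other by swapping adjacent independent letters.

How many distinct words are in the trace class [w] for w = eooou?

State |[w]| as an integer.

4

#0=e has no predecessor
#1=o has no predecessor
#2=o depends on [1:o]
#3=o depends on [2:o]
#4=u depends on [0:e, 3:o]
sources: [0:e, 1:o]
N(rest) = Σ N(rest − s) over sources s of rest; N(one piece) = 1:
  size 1 → [4]=1
  size 2 → [0,4]=1  [3,4]=1
  size 3 → [0,3,4]=2  [2,3,4]=1
  first=0(e) contributes 1
  first=1(o) contributes 3
|[w]| = 4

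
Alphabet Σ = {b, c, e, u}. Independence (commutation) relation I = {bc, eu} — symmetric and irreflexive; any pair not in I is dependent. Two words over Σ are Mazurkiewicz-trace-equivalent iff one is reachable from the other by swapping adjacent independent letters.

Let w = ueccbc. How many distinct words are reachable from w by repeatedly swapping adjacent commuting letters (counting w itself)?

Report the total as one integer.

8

piece 0:u — minimal
piece 1:e — minimal
piece 2:c rests on {0:u, 1:e}
piece 3:c rests on {2:c}
piece 4:b rests on {0:u, 1:e}
piece 5:c rests on {3:c}
minimal pieces: {0:u, 1:e}
ways to finish when only these pieces remain (= sum over removing one remaining piece with nothing left below it):
  1 left: {4}→1  {5}→1
  2 left: {3,5}→1  {4,5}→2
  3 left: {2,3,5}→1  {3,4,5}→3
  4 left: {2,3,4,5}→4
  placing 0:u first → 4 extensions
  placing 1:e first → 4 extensions
total linear extensions = 8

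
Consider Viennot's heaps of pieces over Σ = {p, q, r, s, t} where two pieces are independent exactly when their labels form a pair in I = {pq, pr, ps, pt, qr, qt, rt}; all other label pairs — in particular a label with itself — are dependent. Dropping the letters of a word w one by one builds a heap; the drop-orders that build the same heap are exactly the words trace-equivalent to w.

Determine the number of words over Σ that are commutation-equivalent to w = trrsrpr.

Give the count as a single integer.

21

0(t) covers ∅
1(r) covers ∅
2(r) covers 1:r
3(s) covers 0:t, 2:r
4(r) covers 3:s
5(p) covers ∅
6(r) covers 4:r
floor of heap: 0:t, 1:r, 5:p
completions by unplaced set U, small U first (add the entries for U minus each lowest piece of U):
  |U|=1: {5}:1  {6}:1
  |U|=2: {4,6}:1  {5,6}:2
  |U|=3: {3,4,6}:1  {4,5,6}:3
  |U|=4: {0,3,4,6}:1  {2,3,4,6}:1  {3,4,5,6}:4
  |U|=5: {0,2,3,4,6}:2  {0,3,4,5,6}:5  {1,2,3,4,6}:1  {2,3,4,5,6}:5
  start at 0(t): 6
  start at 1(r): 12
  start at 5(p): 3
sum over floor = 21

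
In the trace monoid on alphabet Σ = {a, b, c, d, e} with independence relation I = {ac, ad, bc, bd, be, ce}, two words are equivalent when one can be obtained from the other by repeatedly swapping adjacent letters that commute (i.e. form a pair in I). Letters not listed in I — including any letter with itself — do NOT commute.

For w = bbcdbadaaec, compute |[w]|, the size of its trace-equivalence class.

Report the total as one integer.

piece 0:b — minimal
piece 1:b rests on {0:b}
piece 2:c — minimal
piece 3:d rests on {2:c}
piece 4:b rests on {1:b}
piece 5:a rests on {4:b}
piece 6:d rests on {3:d}
piece 7:a rests on {5:a}
piece 8:a rests on {7:a}
piece 9:e rests on {6:d, 8:a}
piece 10:c rests on {6:d}
minimal pieces: {0:b, 2:c}
ways to finish when only these pieces remain (= sum over removing one remaining piece with nothing left below it):
  1 left: {9}→1  {10}→1
  2 left: {8,9}→1  {9,10}→2
  3 left: {6,9,10}→2  {7,8,9}→1  {8,9,10}→3
  4 left: {3,6,9,10}→2  {5,7,8,9}→1  {6,8,9,10}→5  {7,8,9,10}→4
  5 left: {2,3,6,9,10}→2  {3,6,8,9,10}→7  {4,5,7,8,9}→1  {5,7,8,9,10}→5  {6,7,8,9,10}→9
  6 left: {1,4,5,7,8,9}→1  {2,3,6,8,9,10}→9  {3,6,7,8,9,10}→16  {4,5,7,8,9,10}→6  {5,6,7,8,9,10}→14
  7 left: {0,1,4,5,7,8,9}→1  {1,4,5,7,8,9,10}→7  {2,3,6,7,8,9,10}→25  {3,5,6,7,8,9,10}→30  {4,5,6,7,8,9,10}→20
  8 left: {0,1,4,5,7,8,9,10}→8  {1,4,5,6,7,8,9,10}→27  {2,3,5,6,7,8,9,10}→55  {3,4,5,6,7,8,9,10}→50
  9 left: {0,1,4,5,6,7,8,9,10}→35  {1,3,4,5,6,7,8,9,10}→77  {2,3,4,5,6,7,8,9,10}→105
  placing 0:b first → 182 extensions
  placing 2:c first → 112 extensions
total linear extensions = 294

294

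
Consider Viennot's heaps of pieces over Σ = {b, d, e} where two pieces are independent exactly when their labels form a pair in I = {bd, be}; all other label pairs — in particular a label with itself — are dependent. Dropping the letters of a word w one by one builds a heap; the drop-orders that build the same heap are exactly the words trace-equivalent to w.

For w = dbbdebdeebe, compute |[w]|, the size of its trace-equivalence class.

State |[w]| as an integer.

330

#0=d has no predecessor
#1=b has no predecessor
#2=b depends on [1:b]
#3=d depends on [0:d]
#4=e depends on [3:d]
#5=b depends on [2:b]
#6=d depends on [4:e]
#7=e depends on [6:d]
#8=e depends on [7:e]
#9=b depends on [5:b]
#10=e depends on [8:e]
sources: [0:d, 1:b]
N(rest) = Σ N(rest − s) over sources s of rest; N(one piece) = 1:
  size 1 → [9]=1  [10]=1
  size 2 → [5,9]=1  [8,10]=1  [9,10]=2
  size 3 → [2,5,9]=1  [5,9,10]=3  [7,8,10]=1  [8,9,10]=3
  size 4 → [1,2,5,9]=1  [2,5,9,10]=4  [5,8,9,10]=6  [6,7,8,10]=1  [7,8,9,10]=4
  size 5 → [1,2,5,9,10]=5  [2,5,8,9,10]=10  [4,6,7,8,10]=1  [5,7,8,9,10]=10  [6,7,8,9,10]=5
  size 6 → [1,2,5,8,9,10]=15  [2,5,7,8,9,10]=20  [3,4,6,7,8,10]=1  [4,6,7,8,9,10]=6  [5,6,7,8,9,10]=15
  size 7 → [0,3,4,6,7,8,10]=1  [1,2,5,7,8,9,10]=35  [2,5,6,7,8,9,10]=35  [3,4,6,7,8,9,10]=7  [4,5,6,7,8,9,10]=21
  size 8 → [0,3,4,6,7,8,9,10]=8  [1,2,5,6,7,8,9,10]=70  [2,4,5,6,7,8,9,10]=56  [3,4,5,6,7,8,9,10]=28
  size 9 → [0,3,4,5,6,7,8,9,10]=36  [1,2,4,5,6,7,8,9,10]=126  [2,3,4,5,6,7,8,9,10]=84
  first=0(d) contributes 210
  first=1(b) contributes 120
|[w]| = 330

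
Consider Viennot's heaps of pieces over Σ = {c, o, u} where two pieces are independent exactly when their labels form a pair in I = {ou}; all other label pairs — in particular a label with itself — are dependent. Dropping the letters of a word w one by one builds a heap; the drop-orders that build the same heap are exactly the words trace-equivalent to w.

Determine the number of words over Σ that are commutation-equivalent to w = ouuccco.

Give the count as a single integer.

3

drop 0:o onto floor
drop 1:u onto floor
drop 2:u onto {1:u}
drop 3:c onto {0:o, 2:u}
drop 4:c onto {3:c}
drop 5:c onto {4:c}
drop 6:o onto {5:c}
ground layer = {0:o, 1:u}
drop-orders for the pieces not yet dropped (sum over which currently-grounded one goes next):
  1 to go: {6} 1
  2 to go: {5,6} 1
  3 to go: {4,5,6} 1
  4 to go: {3,4,5,6} 1
  5 to go: {0,3,4,5,6} 1  {2,3,4,5,6} 1
  if 0:o drops first: 1 orders
  if 1:u drops first: 2 orders
heap linearizations: 3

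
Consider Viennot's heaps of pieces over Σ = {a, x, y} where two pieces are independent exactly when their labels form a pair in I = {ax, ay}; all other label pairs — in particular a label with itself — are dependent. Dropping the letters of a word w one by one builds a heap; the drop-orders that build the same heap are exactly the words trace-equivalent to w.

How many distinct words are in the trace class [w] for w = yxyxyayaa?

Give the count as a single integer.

84

drop 0:y onto floor
drop 1:x onto {0:y}
drop 2:y onto {1:x}
drop 3:x onto {2:y}
drop 4:y onto {3:x}
drop 5:a onto floor
drop 6:y onto {4:y}
drop 7:a onto {5:a}
drop 8:a onto {7:a}
ground layer = {0:y, 5:a}
drop-orders for the pieces not yet dropped (sum over which currently-grounded one goes next):
  1 to go: {6} 1  {8} 1
  2 to go: {4,6} 1  {6,8} 2  {7,8} 1
  3 to go: {3,4,6} 1  {4,6,8} 3  {5,7,8} 1  {6,7,8} 3
  4 to go: {2,3,4,6} 1  {3,4,6,8} 4  {4,6,7,8} 6  {5,6,7,8} 4
  5 to go: {1,2,3,4,6} 1  {2,3,4,6,8} 5  {3,4,6,7,8} 10  {4,5,6,7,8} 10
  6 to go: {0,1,2,3,4,6} 1  {1,2,3,4,6,8} 6  {2,3,4,6,7,8} 15  {3,4,5,6,7,8} 20
  7 to go: {0,1,2,3,4,6,8} 7  {1,2,3,4,6,7,8} 21  {2,3,4,5,6,7,8} 35
  if 0:y drops first: 56 orders
  if 5:a drops first: 28 orders
heap linearizations: 84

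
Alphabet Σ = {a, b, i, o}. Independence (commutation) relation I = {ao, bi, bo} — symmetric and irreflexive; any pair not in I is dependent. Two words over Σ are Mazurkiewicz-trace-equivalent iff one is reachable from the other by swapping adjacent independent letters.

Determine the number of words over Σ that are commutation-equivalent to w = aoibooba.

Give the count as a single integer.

50

0(a) covers ∅
1(o) covers ∅
2(i) covers 0:a, 1:o
3(b) covers 0:a
4(o) covers 2:i
5(o) covers 4:o
6(b) covers 3:b
7(a) covers 2:i, 6:b
floor of heap: 0:a, 1:o
completions by unplaced set U, small U first (add the entries for U minus each lowest piece of U):
  |U|=1: {5}:1  {7}:1
  |U|=2: {4,5}:1  {5,7}:2  {6,7}:1
  |U|=3: {3,6,7}:1  {4,5,7}:3  {5,6,7}:3
  |U|=4: {2,4,5,7}:3  {3,5,6,7}:4  {4,5,6,7}:6
  |U|=5: {1,2,4,5,7}:3  {2,4,5,6,7}:9  {3,4,5,6,7}:10
  |U|=6: {1,2,4,5,6,7}:12  {2,3,4,5,6,7}:19
  start at 0(a): 31
  start at 1(o): 19
sum over floor = 50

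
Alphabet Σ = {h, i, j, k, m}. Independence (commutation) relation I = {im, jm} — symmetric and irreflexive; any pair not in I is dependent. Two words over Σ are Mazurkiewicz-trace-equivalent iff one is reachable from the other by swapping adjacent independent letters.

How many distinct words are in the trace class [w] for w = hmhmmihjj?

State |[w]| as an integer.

#0=h has no predecessor
#1=m depends on [0:h]
#2=h depends on [1:m]
#3=m depends on [2:h]
#4=m depends on [3:m]
#5=i depends on [2:h]
#6=h depends on [4:m, 5:i]
#7=j depends on [6:h]
#8=j depends on [7:j]
sources: [0:h]
N(rest) = Σ N(rest − s) over sources s of rest; N(one piece) = 1:
  size 1 → [8]=1
  size 2 → [7,8]=1
  size 3 → [6,7,8]=1
  size 4 → [4,6,7,8]=1  [5,6,7,8]=1
  size 5 → [3,4,6,7,8]=1  [4,5,6,7,8]=2
  size 6 → [3,4,5,6,7,8]=3
  size 7 → [2,3,4,5,6,7,8]=3
  first=0(h) contributes 3

3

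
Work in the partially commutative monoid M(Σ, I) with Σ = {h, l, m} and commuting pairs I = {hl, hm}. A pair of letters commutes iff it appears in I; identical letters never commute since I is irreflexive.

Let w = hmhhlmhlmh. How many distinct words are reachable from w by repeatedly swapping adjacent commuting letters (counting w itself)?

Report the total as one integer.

#0=h has no predecessor
#1=m has no predecessor
#2=h depends on [0:h]
#3=h depends on [2:h]
#4=l depends on [1:m]
#5=m depends on [4:l]
#6=h depends on [3:h]
#7=l depends on [5:m]
#8=m depends on [7:l]
#9=h depends on [6:h]
sources: [0:h, 1:m]
N(rest) = Σ N(rest − s) over sources s of rest; N(one piece) = 1:
  size 1 → [8]=1  [9]=1
  size 2 → [6,9]=1  [7,8]=1  [8,9]=2
  size 3 → [3,6,9]=1  [5,7,8]=1  [6,8,9]=3  [7,8,9]=3
  size 4 → [2,3,6,9]=1  [3,6,8,9]=4  [4,5,7,8]=1  [5,7,8,9]=4  [6,7,8,9]=6
  size 5 → [0,2,3,6,9]=1  [1,4,5,7,8]=1  [2,3,6,8,9]=5  [3,6,7,8,9]=10  [4,5,7,8,9]=5  [5,6,7,8,9]=10
  size 6 → [0,2,3,6,8,9]=6  [1,4,5,7,8,9]=6  [2,3,6,7,8,9]=15  [3,5,6,7,8,9]=20  [4,5,6,7,8,9]=15
  size 7 → [0,2,3,6,7,8,9]=21  [1,4,5,6,7,8,9]=21  [2,3,5,6,7,8,9]=35  [3,4,5,6,7,8,9]=35
  size 8 → [0,2,3,5,6,7,8,9]=56  [1,3,4,5,6,7,8,9]=56  [2,3,4,5,6,7,8,9]=70
  first=0(h) contributes 126
  first=1(m) contributes 126
|[w]| = 252

252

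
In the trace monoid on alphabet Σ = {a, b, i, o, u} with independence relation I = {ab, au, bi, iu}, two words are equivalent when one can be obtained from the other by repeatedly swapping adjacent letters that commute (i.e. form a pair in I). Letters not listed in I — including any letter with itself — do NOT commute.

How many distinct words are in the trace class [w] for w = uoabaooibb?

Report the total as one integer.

9

piece 0:u — minimal
piece 1:o rests on {0:u}
piece 2:a rests on {1:o}
piece 3:b rests on {1:o}
piece 4:a rests on {2:a}
piece 5:o rests on {3:b, 4:a}
piece 6:o rests on {5:o}
piece 7:i rests on {6:o}
piece 8:b rests on {6:o}
piece 9:b rests on {8:b}
minimal pieces: {0:u}
ways to finish when only these pieces remain (= sum over removing one remaining piece with nothing left below it):
  1 left: {7}→1  {9}→1
  2 left: {7,9}→2  {8,9}→1
  3 left: {7,8,9}→3
  4 left: {6,7,8,9}→3
  5 left: {5,6,7,8,9}→3
  6 left: {3,5,6,7,8,9}→3  {4,5,6,7,8,9}→3
  7 left: {2,4,5,6,7,8,9}→3  {3,4,5,6,7,8,9}→6
  8 left: {2,3,4,5,6,7,8,9}→9
  placing 0:u first → 9 extensions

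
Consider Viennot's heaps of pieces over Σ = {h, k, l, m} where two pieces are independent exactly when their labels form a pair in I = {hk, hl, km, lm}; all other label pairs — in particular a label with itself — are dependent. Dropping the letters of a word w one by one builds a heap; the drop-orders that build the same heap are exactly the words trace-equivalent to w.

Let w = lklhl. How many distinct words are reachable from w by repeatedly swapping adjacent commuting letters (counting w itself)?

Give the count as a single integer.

piece 0:l — minimal
piece 1:k rests on {0:l}
piece 2:l rests on {1:k}
piece 3:h — minimal
piece 4:l rests on {2:l}
minimal pieces: {0:l, 3:h}
ways to finish when only these pieces remain (= sum over removing one remaining piece with nothing left below it):
  1 left: {3}→1  {4}→1
  2 left: {2,4}→1  {3,4}→2
  3 left: {1,2,4}→1  {2,3,4}→3
  placing 0:l first → 4 extensions
  placing 3:h first → 1 extensions
total linear extensions = 5

5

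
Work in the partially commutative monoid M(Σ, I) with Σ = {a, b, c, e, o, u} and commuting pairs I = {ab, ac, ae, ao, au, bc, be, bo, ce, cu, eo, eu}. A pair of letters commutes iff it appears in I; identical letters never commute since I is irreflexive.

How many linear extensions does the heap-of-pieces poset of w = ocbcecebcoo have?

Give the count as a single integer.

piece 0:o — minimal
piece 1:c rests on {0:o}
piece 2:b — minimal
piece 3:c rests on {1:c}
piece 4:e — minimal
piece 5:c rests on {3:c}
piece 6:e rests on {4:e}
piece 7:b rests on {2:b}
piece 8:c rests on {5:c}
piece 9:o rests on {8:c}
piece 10:o rests on {9:o}
minimal pieces: {0:o, 2:b, 4:e}
ways to finish when only these pieces remain (= sum over removing one remaining piece with nothing left below it):
  1 left: {6}→1  {7}→1  {10}→1
  2 left: {2,7}→1  {4,6}→1  {6,7}→2  {6,10}→2  {7,10}→2  {9,10}→1
  3 left: {2,6,7}→3  {2,7,10}→3  {4,6,7}→3  {4,6,10}→3  {6,7,10}→6  {6,9,10}→3  {7,9,10}→3  {8,9,10}→1
  4 left: {2,4,6,7}→6  {2,6,7,10}→12  {2,7,9,10}→6  {4,6,7,10}→12  {4,6,9,10}→6  {5,8,9,10}→1  {6,7,9,10}→12  {6,8,9,10}→4  {7,8,9,10}→4
  5 left: {2,4,6,7,10}→30  {2,6,7,9,10}→30  {2,7,8,9,10}→10  {3,5,8,9,10}→1  {4,6,7,9,10}→30  {4,6,8,9,10}→10  {5,6,8,9,10}→5  {5,7,8,9,10}→5  {6,7,8,9,10}→20
  6 left: {1,3,5,8,9,10}→1  {2,4,6,7,9,10}→90  {2,5,7,8,9,10}→15  {2,6,7,8,9,10}→60  {3,5,6,8,9,10}→6  {3,5,7,8,9,10}→6  {4,5,6,8,9,10}→15  {4,6,7,8,9,10}→60  {5,6,7,8,9,10}→30
  7 left: {0,1,3,5,8,9,10}→1  {1,3,5,6,8,9,10}→7  {1,3,5,7,8,9,10}→7  {2,3,5,7,8,9,10}→21  {2,4,6,7,8,9,10}→210  {2,5,6,7,8,9,10}→105  {3,4,5,6,8,9,10}→21  {3,5,6,7,8,9,10}→42  {4,5,6,7,8,9,10}→105
  8 left: {0,1,3,5,6,8,9,10}→8  {0,1,3,5,7,8,9,10}→8  {1,2,3,5,7,8,9,10}→28  {1,3,4,5,6,8,9,10}→28  {1,3,5,6,7,8,9,10}→56  {2,3,5,6,7,8,9,10}→168  {2,4,5,6,7,8,9,10}→420  {3,4,5,6,7,8,9,10}→168
  9 left: {0,1,2,3,5,7,8,9,10}→36  {0,1,3,4,5,6,8,9,10}→36  {0,1,3,5,6,7,8,9,10}→72  {1,2,3,5,6,7,8,9,10}→252  {1,3,4,5,6,7,8,9,10}→252  {2,3,4,5,6,7,8,9,10}→756
  placing 0:o first → 1260 extensions
  placing 2:b first → 360 extensions
  placing 4:e first → 360 extensions
total linear extensions = 1980

1980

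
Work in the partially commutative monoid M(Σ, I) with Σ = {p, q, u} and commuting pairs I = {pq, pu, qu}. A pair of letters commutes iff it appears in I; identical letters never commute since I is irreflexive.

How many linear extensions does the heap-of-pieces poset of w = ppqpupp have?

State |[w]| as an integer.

42

#0=p has no predecessor
#1=p depends on [0:p]
#2=q has no predecessor
#3=p depends on [1:p]
#4=u has no predecessor
#5=p depends on [3:p]
#6=p depends on [5:p]
sources: [0:p, 2:q, 4:u]
N(rest) = Σ N(rest − s) over sources s of rest; N(one piece) = 1:
  size 1 → [2]=1  [4]=1  [6]=1
  size 2 → [2,4]=2  [2,6]=2  [4,6]=2  [5,6]=1
  size 3 → [2,4,6]=6  [2,5,6]=3  [3,5,6]=1  [4,5,6]=3
  size 4 → [1,3,5,6]=1  [2,3,5,6]=4  [2,4,5,6]=12  [3,4,5,6]=4
  size 5 → [0,1,3,5,6]=1  [1,2,3,5,6]=5  [1,3,4,5,6]=5  [2,3,4,5,6]=20
  first=0(p) contributes 30
  first=2(q) contributes 6
  first=4(u) contributes 6
|[w]| = 42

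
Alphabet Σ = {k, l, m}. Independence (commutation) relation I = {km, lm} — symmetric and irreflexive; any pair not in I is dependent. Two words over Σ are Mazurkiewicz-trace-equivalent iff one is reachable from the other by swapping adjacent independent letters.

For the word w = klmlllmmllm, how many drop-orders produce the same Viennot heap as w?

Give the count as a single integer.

0(k) covers ∅
1(l) covers 0:k
2(m) covers ∅
3(l) covers 1:l
4(l) covers 3:l
5(l) covers 4:l
6(m) covers 2:m
7(m) covers 6:m
8(l) covers 5:l
9(l) covers 8:l
10(m) covers 7:m
floor of heap: 0:k, 2:m
completions by unplaced set U, small U first (add the entries for U minus each lowest piece of U):
  |U|=1: {9}:1  {10}:1
  |U|=2: {7,10}:1  {8,9}:1  {9,10}:2
  |U|=3: {5,8,9}:1  {6,7,10}:1  {7,9,10}:3  {8,9,10}:3
  |U|=4: {2,6,7,10}:1  {4,5,8,9}:1  {5,8,9,10}:4  {6,7,9,10}:4  {7,8,9,10}:6
  |U|=5: {2,6,7,9,10}:5  {3,4,5,8,9}:1  {4,5,8,9,10}:5  {5,7,8,9,10}:10  {6,7,8,9,10}:10
  |U|=6: {1,3,4,5,8,9}:1  {2,6,7,8,9,10}:15  {3,4,5,8,9,10}:6  {4,5,7,8,9,10}:15  {5,6,7,8,9,10}:20
  |U|=7: {0,1,3,4,5,8,9}:1  {1,3,4,5,8,9,10}:7  {2,5,6,7,8,9,10}:35  {3,4,5,7,8,9,10}:21  {4,5,6,7,8,9,10}:35
  |U|=8: {0,1,3,4,5,8,9,10}:8  {1,3,4,5,7,8,9,10}:28  {2,4,5,6,7,8,9,10}:70  {3,4,5,6,7,8,9,10}:56
  |U|=9: {0,1,3,4,5,7,8,9,10}:36  {1,3,4,5,6,7,8,9,10}:84  {2,3,4,5,6,7,8,9,10}:126
  start at 0(k): 210
  start at 2(m): 120
sum over floor = 330

330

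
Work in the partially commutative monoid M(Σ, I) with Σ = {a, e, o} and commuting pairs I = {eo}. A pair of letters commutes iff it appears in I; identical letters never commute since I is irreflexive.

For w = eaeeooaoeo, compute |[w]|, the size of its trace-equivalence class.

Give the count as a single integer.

piece 0:e — minimal
piece 1:a rests on {0:e}
piece 2:e rests on {1:a}
piece 3:e rests on {2:e}
piece 4:o rests on {1:a}
piece 5:o rests on {4:o}
piece 6:a rests on {3:e, 5:o}
piece 7:o rests on {6:a}
piece 8:e rests on {6:a}
piece 9:o rests on {7:o}
minimal pieces: {0:e}
ways to finish when only these pieces remain (= sum over removing one remaining piece with nothing left below it):
  1 left: {8}→1  {9}→1
  2 left: {7,9}→1  {8,9}→2
  3 left: {7,8,9}→3
  4 left: {6,7,8,9}→3
  5 left: {3,6,7,8,9}→3  {5,6,7,8,9}→3
  6 left: {2,3,6,7,8,9}→3  {3,5,6,7,8,9}→6  {4,5,6,7,8,9}→3
  7 left: {2,3,5,6,7,8,9}→9  {3,4,5,6,7,8,9}→9
  8 left: {2,3,4,5,6,7,8,9}→18
  placing 0:e first → 18 extensions

18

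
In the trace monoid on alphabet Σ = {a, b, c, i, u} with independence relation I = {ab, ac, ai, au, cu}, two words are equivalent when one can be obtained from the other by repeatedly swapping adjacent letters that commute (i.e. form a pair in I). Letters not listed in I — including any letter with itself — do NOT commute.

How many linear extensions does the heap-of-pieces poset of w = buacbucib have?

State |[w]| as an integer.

36

#0=b has no predecessor
#1=u depends on [0:b]
#2=a has no predecessor
#3=c depends on [0:b]
#4=b depends on [1:u, 3:c]
#5=u depends on [4:b]
#6=c depends on [4:b]
#7=i depends on [5:u, 6:c]
#8=b depends on [7:i]
sources: [0:b, 2:a]
N(rest) = Σ N(rest − s) over sources s of rest; N(one piece) = 1:
  size 1 → [2]=1  [8]=1
  size 2 → [2,8]=2  [7,8]=1
  size 3 → [2,7,8]=3  [5,7,8]=1  [6,7,8]=1
  size 4 → [2,5,7,8]=4  [2,6,7,8]=4  [5,6,7,8]=2
  size 5 → [2,5,6,7,8]=10  [4,5,6,7,8]=2
  size 6 → [1,4,5,6,7,8]=2  [2,4,5,6,7,8]=12  [3,4,5,6,7,8]=2
  size 7 → [1,2,4,5,6,7,8]=14  [1,3,4,5,6,7,8]=4  [2,3,4,5,6,7,8]=14
  first=0(b) contributes 32
  first=2(a) contributes 4
|[w]| = 36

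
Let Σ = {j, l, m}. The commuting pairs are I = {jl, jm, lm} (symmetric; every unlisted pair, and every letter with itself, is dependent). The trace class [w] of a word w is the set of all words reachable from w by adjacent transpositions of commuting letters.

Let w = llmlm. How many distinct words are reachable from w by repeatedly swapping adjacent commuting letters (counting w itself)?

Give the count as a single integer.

10

#0=l has no predecessor
#1=l depends on [0:l]
#2=m has no predecessor
#3=l depends on [1:l]
#4=m depends on [2:m]
sources: [0:l, 2:m]
N(rest) = Σ N(rest − s) over sources s of rest; N(one piece) = 1:
  size 1 → [3]=1  [4]=1
  size 2 → [1,3]=1  [2,4]=1  [3,4]=2
  size 3 → [0,1,3]=1  [1,3,4]=3  [2,3,4]=3
  first=0(l) contributes 6
  first=2(m) contributes 4
|[w]| = 10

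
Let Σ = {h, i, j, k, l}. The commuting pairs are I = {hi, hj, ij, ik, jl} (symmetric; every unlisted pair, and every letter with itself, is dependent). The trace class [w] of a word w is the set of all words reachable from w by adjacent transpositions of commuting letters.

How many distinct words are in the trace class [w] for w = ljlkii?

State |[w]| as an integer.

12

drop 0:l onto floor
drop 1:j onto floor
drop 2:l onto {0:l}
drop 3:k onto {1:j, 2:l}
drop 4:i onto {2:l}
drop 5:i onto {4:i}
ground layer = {0:l, 1:j}
drop-orders for the pieces not yet dropped (sum over which currently-grounded one goes next):
  1 to go: {3} 1  {5} 1
  2 to go: {1,3} 1  {3,5} 2  {4,5} 1
  3 to go: {1,3,5} 3  {3,4,5} 3
  4 to go: {1,3,4,5} 6  {2,3,4,5} 3
  if 0:l drops first: 9 orders
  if 1:j drops first: 3 orders
heap linearizations: 12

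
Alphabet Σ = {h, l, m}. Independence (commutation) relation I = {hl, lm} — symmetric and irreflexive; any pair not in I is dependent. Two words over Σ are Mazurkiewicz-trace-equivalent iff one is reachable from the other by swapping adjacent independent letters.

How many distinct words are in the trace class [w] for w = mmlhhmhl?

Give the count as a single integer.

0(m) covers ∅
1(m) covers 0:m
2(l) covers ∅
3(h) covers 1:m
4(h) covers 3:h
5(m) covers 4:h
6(h) covers 5:m
7(l) covers 2:l
floor of heap: 0:m, 2:l
completions by unplaced set U, small U first (add the entries for U minus each lowest piece of U):
  |U|=1: {6}:1  {7}:1
  |U|=2: {2,7}:1  {5,6}:1  {6,7}:2
  |U|=3: {2,6,7}:3  {4,5,6}:1  {5,6,7}:3
  |U|=4: {2,5,6,7}:6  {3,4,5,6}:1  {4,5,6,7}:4
  |U|=5: {1,3,4,5,6}:1  {2,4,5,6,7}:10  {3,4,5,6,7}:5
  |U|=6: {0,1,3,4,5,6}:1  {1,3,4,5,6,7}:6  {2,3,4,5,6,7}:15
  start at 0(m): 21
  start at 2(l): 7
sum over floor = 28

28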